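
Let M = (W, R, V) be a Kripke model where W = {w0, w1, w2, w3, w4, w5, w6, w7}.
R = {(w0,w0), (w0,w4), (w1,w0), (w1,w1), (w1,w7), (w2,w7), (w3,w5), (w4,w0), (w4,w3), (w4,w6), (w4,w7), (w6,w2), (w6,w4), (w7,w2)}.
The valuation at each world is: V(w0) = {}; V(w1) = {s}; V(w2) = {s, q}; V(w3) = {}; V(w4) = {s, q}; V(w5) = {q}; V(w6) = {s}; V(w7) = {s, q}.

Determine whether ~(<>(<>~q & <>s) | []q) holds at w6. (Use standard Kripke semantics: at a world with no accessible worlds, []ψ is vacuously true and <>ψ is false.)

No

Recall that []ψ holds at a world iff ψ holds at every accessible world, and <>ψ holds iff ψ holds at some accessible world.
At w6: <>(<>~q & <>s) | []q is true, so ~(<>(<>~q & <>s) | []q) is false.
  At w6: <>(<>~q & <>s) is true, []q is true, so <>(<>~q & <>s) | []q is true.
    At w6: <>(<>~q & <>s) requires <>~q & <>s at some successor in {w2, w4}.
      <>~q & <>s holds at w4, so <>(<>~q & <>s) is true at w6.
    At w6: []q requires q at every successor {w2, w4}.
      At w2: q is true.
      At w4: q is true.
    So []q is true at w6.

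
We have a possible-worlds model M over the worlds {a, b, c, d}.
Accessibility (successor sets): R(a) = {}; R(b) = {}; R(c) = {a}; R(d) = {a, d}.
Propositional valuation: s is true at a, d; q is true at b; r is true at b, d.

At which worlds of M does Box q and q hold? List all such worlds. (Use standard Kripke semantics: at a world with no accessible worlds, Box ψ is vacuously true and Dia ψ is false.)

b

Recall that Box ψ holds at a world iff ψ holds at every accessible world, and Dia ψ holds iff ψ holds at some accessible world.
Let φ = Box q and q. Evaluate φ at each world:
  a (successors ∅): φ is false.
  b (successors ∅): φ is true.
  c (successors {a}): φ is false.
  d (successors {a, d}): φ is false.
For instance, at c:
  At c: Box q is false, q is false, so Box q and q is false.
    At c: Box q requires q at every successor {a}.
      q fails at a, so Box q is false at c.
Satisfying worlds: {b}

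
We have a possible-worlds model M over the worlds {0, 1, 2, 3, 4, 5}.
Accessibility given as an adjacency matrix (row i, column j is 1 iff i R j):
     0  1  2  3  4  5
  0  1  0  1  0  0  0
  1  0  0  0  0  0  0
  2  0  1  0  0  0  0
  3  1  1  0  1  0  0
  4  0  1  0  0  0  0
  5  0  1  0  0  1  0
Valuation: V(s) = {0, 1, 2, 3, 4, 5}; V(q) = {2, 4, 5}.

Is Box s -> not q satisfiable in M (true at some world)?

Let φ = Box s -> not q. Evaluate φ at each world:
  0 (successors {0, 2}): φ is true.
  1 (successors ∅): φ is true.
  2 (successors {1}): φ is false.
  3 (successors {0, 1, 3}): φ is true.
  4 (successors {1}): φ is false.
  5 (successors {1, 4}): φ is false.
Detail at 0 (witness):
  At 0: Box s is true, not q is true, so Box s -> not q is true.
    At 0: Box s requires s at every successor {0, 2}.
      At 0: s is true.
      At 2: s is true.
    So Box s is true at 0.

Yes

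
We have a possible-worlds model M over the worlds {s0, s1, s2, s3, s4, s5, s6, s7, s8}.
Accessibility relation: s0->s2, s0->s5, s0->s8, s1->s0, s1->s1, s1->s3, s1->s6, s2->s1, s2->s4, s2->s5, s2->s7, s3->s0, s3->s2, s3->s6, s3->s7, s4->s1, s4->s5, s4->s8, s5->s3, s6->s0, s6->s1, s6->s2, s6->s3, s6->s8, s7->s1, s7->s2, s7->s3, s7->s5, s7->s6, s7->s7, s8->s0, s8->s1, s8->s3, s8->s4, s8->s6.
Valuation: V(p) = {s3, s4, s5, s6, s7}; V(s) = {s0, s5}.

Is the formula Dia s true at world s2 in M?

Recall that Dia ψ holds at a world iff ψ holds at some accessible world.
At s2: Dia s requires s at some successor in {s1, s4, s5, s7}.
  s holds at s5, so Dia s is true at s2.

Yes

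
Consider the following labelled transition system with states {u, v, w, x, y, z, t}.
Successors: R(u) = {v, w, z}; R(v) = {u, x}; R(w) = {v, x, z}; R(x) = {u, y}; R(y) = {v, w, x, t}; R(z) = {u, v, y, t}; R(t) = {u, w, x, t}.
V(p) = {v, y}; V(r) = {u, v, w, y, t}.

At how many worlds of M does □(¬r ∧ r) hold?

Let φ = □(¬r ∧ r). Evaluate φ at each world:
  u (successors {v, w, z}): φ is false.
  v (successors {u, x}): φ is false.
  w (successors {v, x, z}): φ is false.
  x (successors {u, y}): φ is false.
  y (successors {v, w, x, t}): φ is false.
  z (successors {u, v, y, t}): φ is false.
  t (successors {u, w, x, t}): φ is false.
For instance, at z:
  At z: □(¬r ∧ r) requires ¬r ∧ r at every successor {u, v, y, t}.
    ¬r ∧ r fails at u, so □(¬r ∧ r) is false at z.
Satisfying worlds: none.

0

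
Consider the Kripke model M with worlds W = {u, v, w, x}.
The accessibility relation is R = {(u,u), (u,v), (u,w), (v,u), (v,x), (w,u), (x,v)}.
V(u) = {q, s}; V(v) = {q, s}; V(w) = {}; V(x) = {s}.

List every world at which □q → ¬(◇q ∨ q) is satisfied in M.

u, v

Let φ = □q → ¬(◇q ∨ q). Evaluate φ at each world:
  u (successors {u, v, w}): φ is true.
  v (successors {u, x}): φ is true.
  w (successors {u}): φ is false.
  x (successors {v}): φ is false.
For instance, at x:
  At x: □q is true, ¬(◇q ∨ q) is false, so □q → ¬(◇q ∨ q) is false.
    At x: □q requires q at every successor {v}.
      At v: q is true.
    So □q is true at x.
    At x: ◇q ∨ q is true, so ¬(◇q ∨ q) is false.
      At x: ◇q is true, q is false, so ◇q ∨ q is true.
Satisfying worlds: {u, v}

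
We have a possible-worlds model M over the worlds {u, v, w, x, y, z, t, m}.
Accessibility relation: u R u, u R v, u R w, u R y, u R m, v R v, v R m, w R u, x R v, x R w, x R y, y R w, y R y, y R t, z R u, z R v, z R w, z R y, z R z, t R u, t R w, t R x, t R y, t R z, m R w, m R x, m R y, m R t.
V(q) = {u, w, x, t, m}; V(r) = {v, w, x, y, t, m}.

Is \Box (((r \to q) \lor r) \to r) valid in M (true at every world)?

Let φ = \Box (((r \to q) \lor r) \to r). Evaluate φ at each world:
  u (successors {u, v, w, y, m}): φ is false.
  v (successors {v, m}): φ is true.
  w (successors {u}): φ is false.
  x (successors {v, w, y}): φ is true.
  y (successors {w, y, t}): φ is true.
  z (successors {u, v, w, y, z}): φ is false.
  t (successors {u, w, x, y, z}): φ is false.
  m (successors {w, x, y, t}): φ is true.
Detail at u (counterexample):
  At u: \Box (((r \to q) \lor r) \to r) requires ((r \to q) \lor r) \to r at every successor {u, v, w, y, m}.
    ((r \to q) \lor r) \to r fails at u, so \Box (((r \to q) \lor r) \to r) is false at u.

No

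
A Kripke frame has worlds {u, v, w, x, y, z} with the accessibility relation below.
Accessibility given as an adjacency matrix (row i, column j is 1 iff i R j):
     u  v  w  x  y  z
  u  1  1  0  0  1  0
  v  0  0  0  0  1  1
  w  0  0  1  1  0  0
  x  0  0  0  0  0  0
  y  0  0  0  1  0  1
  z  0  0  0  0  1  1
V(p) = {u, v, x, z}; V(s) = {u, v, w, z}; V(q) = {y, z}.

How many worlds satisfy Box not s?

Let φ = Box not s. Evaluate φ at each world:
  u (successors {u, v, y}): φ is false.
  v (successors {y, z}): φ is false.
  w (successors {w, x}): φ is false.
  x (successors ∅): φ is true.
  y (successors {x, z}): φ is false.
  z (successors {y, z}): φ is false.
For instance, at z:
  At z: Box not s requires not s at every successor {y, z}.
    not s fails at z, so Box not s is false at z.
Satisfying worlds: {x}

1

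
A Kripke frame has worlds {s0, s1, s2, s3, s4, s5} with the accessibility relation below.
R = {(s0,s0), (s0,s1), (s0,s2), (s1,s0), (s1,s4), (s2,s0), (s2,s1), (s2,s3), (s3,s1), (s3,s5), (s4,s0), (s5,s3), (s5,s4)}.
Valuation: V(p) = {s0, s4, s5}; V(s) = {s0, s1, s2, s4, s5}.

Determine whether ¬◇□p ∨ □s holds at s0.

Yes

Recall that □ψ holds at a world iff ψ holds at every accessible world, and ◇ψ holds iff ψ holds at some accessible world.
At s0: ¬◇□p is false, □s is true, so ¬◇□p ∨ □s is true.
  At s0: ◇□p is true, so ¬◇□p is false.
    At s0: ◇□p requires □p at some successor in {s0, s1, s2}.
      □p holds at s1, so ◇□p is true at s0.
  At s0: □s requires s at every successor {s0, s1, s2}.
    At s0: s is true.
    At s1: s is true.
    At s2: s is true.
  So □s is true at s0.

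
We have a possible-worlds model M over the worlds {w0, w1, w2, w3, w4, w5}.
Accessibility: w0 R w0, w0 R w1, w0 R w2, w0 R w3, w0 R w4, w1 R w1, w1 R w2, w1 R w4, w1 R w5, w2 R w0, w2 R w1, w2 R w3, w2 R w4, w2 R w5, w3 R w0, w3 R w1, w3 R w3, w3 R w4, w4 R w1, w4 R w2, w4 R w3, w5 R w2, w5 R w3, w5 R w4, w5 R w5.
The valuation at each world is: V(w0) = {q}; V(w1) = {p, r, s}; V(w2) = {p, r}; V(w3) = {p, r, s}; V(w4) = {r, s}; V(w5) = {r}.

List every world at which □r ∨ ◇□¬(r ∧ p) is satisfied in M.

Let φ = □r ∨ ◇□¬(r ∧ p). Evaluate φ at each world:
  w0 (successors {w0, w1, w2, w3, w4}): φ is false.
  w1 (successors {w1, w2, w4, w5}): φ is true.
  w2 (successors {w0, w1, w3, w4, w5}): φ is false.
  w3 (successors {w0, w1, w3, w4}): φ is false.
  w4 (successors {w1, w2, w3}): φ is true.
  w5 (successors {w2, w3, w4, w5}): φ is true.
For instance, at w2:
  At w2: □r is false, ◇□¬(r ∧ p) is false, so □r ∨ ◇□¬(r ∧ p) is false.
    At w2: □r requires r at every successor {w0, w1, w3, w4, w5}.
      r fails at w0, so □r is false at w2.
    At w2: ◇□¬(r ∧ p) requires □¬(r ∧ p) at some successor in {w0, w1, w3, w4, w5}.
      At w0: □¬(r ∧ p) is false.
      At w1: □¬(r ∧ p) is false.
      At w3: □¬(r ∧ p) is false.
      At w4: □¬(r ∧ p) is false.
      At w5: □¬(r ∧ p) is false.
    So ◇□¬(r ∧ p) is false at w2.
Satisfying worlds: {w1, w4, w5}

w1, w4, w5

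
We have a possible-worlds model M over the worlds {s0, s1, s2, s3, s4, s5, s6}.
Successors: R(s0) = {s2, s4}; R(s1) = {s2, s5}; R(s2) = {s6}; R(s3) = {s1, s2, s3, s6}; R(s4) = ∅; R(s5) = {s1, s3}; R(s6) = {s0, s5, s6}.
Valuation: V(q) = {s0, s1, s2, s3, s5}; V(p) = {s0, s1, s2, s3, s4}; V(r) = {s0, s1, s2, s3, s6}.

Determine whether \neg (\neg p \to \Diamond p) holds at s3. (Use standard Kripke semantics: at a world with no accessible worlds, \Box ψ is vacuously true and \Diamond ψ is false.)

No

Recall that \Diamond ψ holds at a world iff ψ holds at some accessible world.
At s3: \neg p \to \Diamond p is true, so \neg (\neg p \to \Diamond p) is false.
  At s3: \neg p is false, \Diamond p is true, so \neg p \to \Diamond p is true.
    At s3: \Diamond p requires p at some successor in {s1, s2, s3, s6}.
      p holds at s1, so \Diamond p is true at s3.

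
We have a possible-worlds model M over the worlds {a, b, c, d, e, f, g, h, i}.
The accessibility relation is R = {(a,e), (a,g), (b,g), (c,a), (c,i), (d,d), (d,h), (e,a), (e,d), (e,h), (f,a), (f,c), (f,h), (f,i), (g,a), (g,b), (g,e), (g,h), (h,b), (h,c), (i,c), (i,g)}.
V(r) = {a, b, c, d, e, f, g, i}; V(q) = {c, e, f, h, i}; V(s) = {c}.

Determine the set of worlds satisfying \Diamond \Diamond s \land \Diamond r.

c, d, e, f, g

Let φ = \Diamond \Diamond s \land \Diamond r. Evaluate φ at each world:
  a (successors {e, g}): φ is false.
  b (successors {g}): φ is false.
  c (successors {a, i}): φ is true.
  d (successors {d, h}): φ is true.
  e (successors {a, d, h}): φ is true.
  f (successors {a, c, h, i}): φ is true.
  g (successors {a, b, e, h}): φ is true.
  h (successors {b, c}): φ is false.
  i (successors {c, g}): φ is false.
For instance, at b:
  At b: \Diamond \Diamond s is false, \Diamond r is true, so \Diamond \Diamond s \land \Diamond r is false.
    At b: \Diamond \Diamond s requires \Diamond s at some successor in {g}.
      At g: \Diamond s is false.
    So \Diamond \Diamond s is false at b.
    At b: \Diamond r requires r at some successor in {g}.
      r holds at g, so \Diamond r is true at b.
Satisfying worlds: {c, d, e, f, g}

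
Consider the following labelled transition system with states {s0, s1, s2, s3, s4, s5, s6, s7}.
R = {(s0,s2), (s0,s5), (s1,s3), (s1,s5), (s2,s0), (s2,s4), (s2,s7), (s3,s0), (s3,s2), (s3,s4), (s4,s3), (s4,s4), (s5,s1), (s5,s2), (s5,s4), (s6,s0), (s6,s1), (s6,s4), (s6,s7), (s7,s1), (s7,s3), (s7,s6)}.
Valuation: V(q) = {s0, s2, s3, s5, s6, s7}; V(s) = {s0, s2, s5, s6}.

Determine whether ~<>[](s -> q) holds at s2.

No

At s2: <>[](s -> q) is true, so ~<>[](s -> q) is false.
  At s2: <>[](s -> q) requires [](s -> q) at some successor in {s0, s4, s7}.
    [](s -> q) holds at s0, so <>[](s -> q) is true at s2.
      At s0: [](s -> q) requires s -> q at every successor {s2, s5}.
        At s2: s -> q is true.
        At s5: s -> q is true.
      So [](s -> q) is true at s0.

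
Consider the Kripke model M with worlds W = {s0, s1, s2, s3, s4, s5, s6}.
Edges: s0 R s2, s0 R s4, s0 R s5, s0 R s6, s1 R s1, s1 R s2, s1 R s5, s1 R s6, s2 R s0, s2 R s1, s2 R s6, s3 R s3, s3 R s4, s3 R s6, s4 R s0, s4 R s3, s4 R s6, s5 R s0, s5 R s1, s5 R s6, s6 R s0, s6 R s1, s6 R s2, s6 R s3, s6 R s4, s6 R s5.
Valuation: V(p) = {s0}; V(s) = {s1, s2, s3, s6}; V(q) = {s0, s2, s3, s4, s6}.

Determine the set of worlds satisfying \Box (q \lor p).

Recall that \Box ψ holds at a world iff ψ holds at every accessible world, and \Diamond ψ holds iff ψ holds at some accessible world.
Let φ = \Box (q \lor p). Evaluate φ at each world:
  s0 (successors {s2, s4, s5, s6}): φ is false.
  s1 (successors {s1, s2, s5, s6}): φ is false.
  s2 (successors {s0, s1, s6}): φ is false.
  s3 (successors {s3, s4, s6}): φ is true.
  s4 (successors {s0, s3, s6}): φ is true.
  s5 (successors {s0, s1, s6}): φ is false.
  s6 (successors {s0, s1, s2, s3, s4, s5}): φ is false.
For instance, at s5:
  At s5: \Box (q \lor p) requires q \lor p at every successor {s0, s1, s6}.
    q \lor p fails at s1, so \Box (q \lor p) is false at s5.
Satisfying worlds: {s3, s4}

s3, s4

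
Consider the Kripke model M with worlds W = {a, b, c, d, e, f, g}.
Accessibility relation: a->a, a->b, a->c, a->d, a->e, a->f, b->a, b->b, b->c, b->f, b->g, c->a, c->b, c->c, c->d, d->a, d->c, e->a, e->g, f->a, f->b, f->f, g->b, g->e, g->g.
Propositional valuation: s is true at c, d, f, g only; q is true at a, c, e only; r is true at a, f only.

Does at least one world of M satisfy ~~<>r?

Let φ = ~~<>r. Evaluate φ at each world:
  a (successors {a, b, c, d, e, f}): φ is true.
  b (successors {a, b, c, f, g}): φ is true.
  c (successors {a, b, c, d}): φ is true.
  d (successors {a, c}): φ is true.
  e (successors {a, g}): φ is true.
  f (successors {a, b, f}): φ is true.
  g (successors {b, e, g}): φ is false.
Detail at a (witness):
  At a: ~<>r is false, so ~~<>r is true.
    At a: <>r is true, so ~<>r is false.
      At a: <>r requires r at some successor in {a, b, c, d, e, f}.
        r holds at a, so <>r is true at a.

Yes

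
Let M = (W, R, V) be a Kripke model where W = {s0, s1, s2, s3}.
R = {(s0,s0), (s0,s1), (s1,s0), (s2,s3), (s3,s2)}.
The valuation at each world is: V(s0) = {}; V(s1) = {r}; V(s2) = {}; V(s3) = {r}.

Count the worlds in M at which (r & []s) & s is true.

0

Let φ = (r & []s) & s. Evaluate φ at each world:
  s0 (successors {s0, s1}): φ is false.
  s1 (successors {s0}): φ is false.
  s2 (successors {s3}): φ is false.
  s3 (successors {s2}): φ is false.
For instance, at s0:
  At s0: r & []s is false, s is false, so (r & []s) & s is false.
    At s0: r is false, []s is false, so r & []s is false.
      At s0: []s requires s at every successor {s0, s1}.
        s fails at s0, so []s is false at s0.
Satisfying worlds: none.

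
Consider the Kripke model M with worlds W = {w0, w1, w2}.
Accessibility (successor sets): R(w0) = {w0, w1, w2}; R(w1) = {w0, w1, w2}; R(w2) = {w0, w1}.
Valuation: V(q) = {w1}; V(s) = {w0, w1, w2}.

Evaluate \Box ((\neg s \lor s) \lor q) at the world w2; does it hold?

At w2: \Box ((\neg s \lor s) \lor q) requires (\neg s \lor s) \lor q at every successor {w0, w1}.
  At w0: (\neg s \lor s) \lor q is true.
  At w1: (\neg s \lor s) \lor q is true.
So \Box ((\neg s \lor s) \lor q) is true at w2.

Yes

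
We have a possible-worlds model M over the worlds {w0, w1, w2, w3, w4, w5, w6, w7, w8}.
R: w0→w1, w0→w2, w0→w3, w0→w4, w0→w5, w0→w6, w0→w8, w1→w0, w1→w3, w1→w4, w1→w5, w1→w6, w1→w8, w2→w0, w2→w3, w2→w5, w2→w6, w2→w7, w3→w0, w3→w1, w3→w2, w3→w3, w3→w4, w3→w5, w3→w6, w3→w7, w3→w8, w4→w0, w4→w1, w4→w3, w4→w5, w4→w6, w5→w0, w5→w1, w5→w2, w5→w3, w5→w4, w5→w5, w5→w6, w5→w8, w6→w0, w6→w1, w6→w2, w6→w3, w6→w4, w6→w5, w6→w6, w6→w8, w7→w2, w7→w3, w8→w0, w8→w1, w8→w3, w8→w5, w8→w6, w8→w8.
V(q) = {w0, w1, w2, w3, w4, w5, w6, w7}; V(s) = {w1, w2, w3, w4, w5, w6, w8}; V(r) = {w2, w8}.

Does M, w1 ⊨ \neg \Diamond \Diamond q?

At w1: \Diamond \Diamond q is true, so \neg \Diamond \Diamond q is false.
  At w1: \Diamond \Diamond q requires \Diamond q at some successor in {w0, w3, w4, w5, w6, w8}.
    \Diamond q holds at w0, so \Diamond \Diamond q is true at w1.
      At w0: \Diamond q requires q at some successor in {w1, w2, w3, w4, w5, w6, w8}.
        q holds at w1, so \Diamond q is true at w0.

No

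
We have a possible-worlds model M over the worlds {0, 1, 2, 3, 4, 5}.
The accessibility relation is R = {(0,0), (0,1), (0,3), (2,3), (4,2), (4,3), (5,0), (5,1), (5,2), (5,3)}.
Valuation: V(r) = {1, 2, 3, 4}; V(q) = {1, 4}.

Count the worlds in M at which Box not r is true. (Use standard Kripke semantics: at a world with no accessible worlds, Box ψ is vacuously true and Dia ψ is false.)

2

Recall that Box ψ holds at a world iff ψ holds at every accessible world, and Dia ψ holds iff ψ holds at some accessible world.
Let φ = Box not r. Evaluate φ at each world:
  0 (successors {0, 1, 3}): φ is false.
  1 (successors ∅): φ is true.
  2 (successors {3}): φ is false.
  3 (successors ∅): φ is true.
  4 (successors {2, 3}): φ is false.
  5 (successors {0, 1, 2, 3}): φ is false.
For instance, at 2:
  At 2: Box not r requires not r at every successor {3}.
    not r fails at 3, so Box not r is false at 2.
Satisfying worlds: {1, 3}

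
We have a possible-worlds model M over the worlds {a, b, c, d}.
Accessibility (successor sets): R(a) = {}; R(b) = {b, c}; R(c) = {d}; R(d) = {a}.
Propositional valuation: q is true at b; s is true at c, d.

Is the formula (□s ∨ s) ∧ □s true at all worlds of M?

Let φ = (□s ∨ s) ∧ □s. Evaluate φ at each world:
  a (successors ∅): φ is true.
  b (successors {b, c}): φ is false.
  c (successors {d}): φ is true.
  d (successors {a}): φ is false.
Detail at b (counterexample):
  At b: □s ∨ s is false, □s is false, so (□s ∨ s) ∧ □s is false.
    At b: □s is false, s is false, so □s ∨ s is false.
      At b: □s requires s at every successor {b, c}.
        s fails at b, so □s is false at b.
    At b: □s requires s at every successor {b, c}.
      s fails at b, so □s is false at b.

No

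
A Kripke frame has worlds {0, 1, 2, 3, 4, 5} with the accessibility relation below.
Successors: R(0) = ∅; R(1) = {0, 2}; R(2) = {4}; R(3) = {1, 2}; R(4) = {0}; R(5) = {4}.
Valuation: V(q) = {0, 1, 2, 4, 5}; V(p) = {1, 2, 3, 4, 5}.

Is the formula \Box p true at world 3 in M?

At 3: \Box p requires p at every successor {1, 2}.
  At 1: p is true.
  At 2: p is true.
So \Box p is true at 3.

Yes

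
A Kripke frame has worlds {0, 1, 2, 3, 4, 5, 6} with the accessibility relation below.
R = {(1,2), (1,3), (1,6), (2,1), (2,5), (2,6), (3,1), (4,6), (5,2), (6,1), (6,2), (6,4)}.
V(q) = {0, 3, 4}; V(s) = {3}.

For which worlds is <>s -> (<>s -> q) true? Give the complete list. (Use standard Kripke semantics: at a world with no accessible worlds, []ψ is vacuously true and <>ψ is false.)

0, 2, 3, 4, 5, 6

Let φ = <>s -> (<>s -> q). Evaluate φ at each world:
  0 (successors ∅): φ is true.
  1 (successors {2, 3, 6}): φ is false.
  2 (successors {1, 5, 6}): φ is true.
  3 (successors {1}): φ is true.
  4 (successors {6}): φ is true.
  5 (successors {2}): φ is true.
  6 (successors {1, 2, 4}): φ is true.
For instance, at 6:
  At 6: <>s is false, <>s -> q is true, so <>s -> (<>s -> q) is true.
    At 6: <>s requires s at some successor in {1, 2, 4}.
      At 1: s is false.
      At 2: s is false.
      At 4: s is false.
    So <>s is false at 6.
    At 6: <>s is false, q is false, so <>s -> q is true.
      At 6: <>s requires s at some successor in {1, 2, 4}.
        At 1: s is false.
        At 2: s is false.
        At 4: s is false.
      So <>s is false at 6.
Satisfying worlds: {0, 2, 3, 4, 5, 6}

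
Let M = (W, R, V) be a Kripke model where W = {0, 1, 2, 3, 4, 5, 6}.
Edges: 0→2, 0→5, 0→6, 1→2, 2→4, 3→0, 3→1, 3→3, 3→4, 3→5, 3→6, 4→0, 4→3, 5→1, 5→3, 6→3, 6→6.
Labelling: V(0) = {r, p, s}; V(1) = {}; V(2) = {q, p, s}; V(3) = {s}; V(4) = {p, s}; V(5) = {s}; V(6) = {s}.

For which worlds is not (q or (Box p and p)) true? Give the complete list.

0, 1, 3, 4, 5, 6

Recall that Box ψ holds at a world iff ψ holds at every accessible world, and Dia ψ holds iff ψ holds at some accessible world.
Let φ = not (q or (Box p and p)). Evaluate φ at each world:
  0 (successors {2, 5, 6}): φ is true.
  1 (successors {2}): φ is true.
  2 (successors {4}): φ is false.
  3 (successors {0, 1, 3, 4, 5, 6}): φ is true.
  4 (successors {0, 3}): φ is true.
  5 (successors {1, 3}): φ is true.
  6 (successors {3, 6}): φ is true.
For instance, at 1:
  At 1: q or (Box p and p) is false, so not (q or (Box p and p)) is true.
    At 1: q is false, Box p and p is false, so q or (Box p and p) is false.
      At 1: Box p is true, p is false, so Box p and p is false.
Satisfying worlds: {0, 1, 3, 4, 5, 6}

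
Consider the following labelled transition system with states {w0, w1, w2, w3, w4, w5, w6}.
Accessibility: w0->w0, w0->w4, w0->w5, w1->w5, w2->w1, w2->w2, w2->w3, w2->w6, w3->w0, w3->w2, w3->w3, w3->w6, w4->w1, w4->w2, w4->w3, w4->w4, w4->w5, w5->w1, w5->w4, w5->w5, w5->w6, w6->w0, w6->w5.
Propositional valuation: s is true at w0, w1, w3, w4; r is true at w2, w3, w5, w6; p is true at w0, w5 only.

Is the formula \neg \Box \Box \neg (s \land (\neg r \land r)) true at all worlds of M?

No

Let φ = \neg \Box \Box \neg (s \land (\neg r \land r)). Evaluate φ at each world:
  w0 (successors {w0, w4, w5}): φ is false.
  w1 (successors {w5}): φ is false.
  w2 (successors {w1, w2, w3, w6}): φ is false.
  w3 (successors {w0, w2, w3, w6}): φ is false.
  w4 (successors {w1, w2, w3, w4, w5}): φ is false.
  w5 (successors {w1, w4, w5, w6}): φ is false.
  w6 (successors {w0, w5}): φ is false.
Detail at w0 (counterexample):
  At w0: \Box \Box \neg (s \land (\neg r \land r)) is true, so \neg \Box \Box \neg (s \land (\neg r \land r)) is false.
    At w0: \Box \Box \neg (s \land (\neg r \land r)) requires \Box \neg (s \land (\neg r \land r)) at every successor {w0, w4, w5}.
      At w0: \Box \neg (s \land (\neg r \land r)) is true.
      At w4: \Box \neg (s \land (\neg r \land r)) is true.
      At w5: \Box \neg (s \land (\neg r \land r)) is true.
    So \Box \Box \neg (s \land (\neg r \land r)) is true at w0.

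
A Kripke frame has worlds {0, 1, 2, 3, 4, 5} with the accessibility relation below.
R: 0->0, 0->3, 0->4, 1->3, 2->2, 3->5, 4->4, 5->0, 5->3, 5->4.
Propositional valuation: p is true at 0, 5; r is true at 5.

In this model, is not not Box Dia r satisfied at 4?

No

Recall that Box ψ holds at a world iff ψ holds at every accessible world, and Dia ψ holds iff ψ holds at some accessible world.
At 4: not Box Dia r is true, so not not Box Dia r is false.
  At 4: Box Dia r is false, so not Box Dia r is true.
    At 4: Box Dia r requires Dia r at every successor {4}.
      Dia r fails at 4, so Box Dia r is false at 4.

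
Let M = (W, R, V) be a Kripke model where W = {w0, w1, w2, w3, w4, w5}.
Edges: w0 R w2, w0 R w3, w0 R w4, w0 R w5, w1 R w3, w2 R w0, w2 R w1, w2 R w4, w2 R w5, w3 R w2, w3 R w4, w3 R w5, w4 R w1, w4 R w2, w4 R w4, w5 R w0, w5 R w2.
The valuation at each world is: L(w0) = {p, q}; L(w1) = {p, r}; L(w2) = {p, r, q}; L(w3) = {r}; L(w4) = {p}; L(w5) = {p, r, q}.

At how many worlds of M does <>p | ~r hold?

Let φ = <>p | ~r. Evaluate φ at each world:
  w0 (successors {w2, w3, w4, w5}): φ is true.
  w1 (successors {w3}): φ is false.
  w2 (successors {w0, w1, w4, w5}): φ is true.
  w3 (successors {w2, w4, w5}): φ is true.
  w4 (successors {w1, w2, w4}): φ is true.
  w5 (successors {w0, w2}): φ is true.
For instance, at w3:
  At w3: <>p is true, ~r is false, so <>p | ~r is true.
    At w3: <>p requires p at some successor in {w2, w4, w5}.
      p holds at w2, so <>p is true at w3.
Satisfying worlds: {w0, w2, w3, w4, w5}

5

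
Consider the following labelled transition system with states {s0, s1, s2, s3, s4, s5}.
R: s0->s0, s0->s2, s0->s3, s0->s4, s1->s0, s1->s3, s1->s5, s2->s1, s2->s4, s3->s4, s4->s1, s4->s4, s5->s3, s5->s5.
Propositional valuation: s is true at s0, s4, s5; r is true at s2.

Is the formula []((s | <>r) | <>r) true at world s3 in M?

Yes

At s3: []((s | <>r) | <>r) requires (s | <>r) | <>r at every successor {s4}.
    At s4: s | <>r is true, <>r is false, so (s | <>r) | <>r is true.
      At s4: s is true, <>r is false, so s | <>r is true.
      At s4: <>r requires r at some successor in {s1, s4}.
        At s1: r is false.
        At s4: r is false.
      So <>r is false at s4.
So []((s | <>r) | <>r) is true at s3.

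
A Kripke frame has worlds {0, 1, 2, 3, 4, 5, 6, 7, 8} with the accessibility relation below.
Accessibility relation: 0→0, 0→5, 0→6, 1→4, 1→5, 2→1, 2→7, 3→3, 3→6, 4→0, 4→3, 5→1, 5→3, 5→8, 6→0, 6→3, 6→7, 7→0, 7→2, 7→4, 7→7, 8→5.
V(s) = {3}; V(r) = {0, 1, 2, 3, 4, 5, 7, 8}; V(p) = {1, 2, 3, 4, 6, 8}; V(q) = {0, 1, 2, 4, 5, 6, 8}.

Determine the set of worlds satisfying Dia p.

0, 1, 2, 3, 4, 5, 6, 7

Let φ = Dia p. Evaluate φ at each world:
  0 (successors {0, 5, 6}): φ is true.
  1 (successors {4, 5}): φ is true.
  2 (successors {1, 7}): φ is true.
  3 (successors {3, 6}): φ is true.
  4 (successors {0, 3}): φ is true.
  5 (successors {1, 3, 8}): φ is true.
  6 (successors {0, 3, 7}): φ is true.
  7 (successors {0, 2, 4, 7}): φ is true.
  8 (successors {5}): φ is false.
For instance, at 0:
  At 0: Dia p requires p at some successor in {0, 5, 6}.
    p holds at 6, so Dia p is true at 0.
Satisfying worlds: {0, 1, 2, 3, 4, 5, 6, 7}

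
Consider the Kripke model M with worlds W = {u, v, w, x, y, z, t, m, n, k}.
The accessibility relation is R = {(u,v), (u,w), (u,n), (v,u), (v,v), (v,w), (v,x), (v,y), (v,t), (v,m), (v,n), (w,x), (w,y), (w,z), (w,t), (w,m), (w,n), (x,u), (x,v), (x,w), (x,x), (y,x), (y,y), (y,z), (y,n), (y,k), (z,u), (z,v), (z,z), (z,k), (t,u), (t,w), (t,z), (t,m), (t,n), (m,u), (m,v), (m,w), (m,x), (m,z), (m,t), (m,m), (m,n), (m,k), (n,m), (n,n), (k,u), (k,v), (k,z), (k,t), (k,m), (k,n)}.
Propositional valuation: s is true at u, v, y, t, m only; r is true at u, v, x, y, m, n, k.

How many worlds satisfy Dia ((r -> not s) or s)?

Let φ = Dia ((r -> not s) or s). Evaluate φ at each world:
  u (successors {v, w, n}): φ is true.
  v (successors {u, v, w, x, y, t, m, n}): φ is true.
  w (successors {x, y, z, t, m, n}): φ is true.
  x (successors {u, v, w, x}): φ is true.
  y (successors {x, y, z, n, k}): φ is true.
  z (successors {u, v, z, k}): φ is true.
  t (successors {u, w, z, m, n}): φ is true.
  m (successors {u, v, w, x, z, t, m, n, k}): φ is true.
  n (successors {m, n}): φ is true.
  k (successors {u, v, z, t, m, n}): φ is true.
For instance, at z:
  At z: Dia ((r -> not s) or s) requires (r -> not s) or s at some successor in {u, v, z, k}.
    (r -> not s) or s holds at u, so Dia ((r -> not s) or s) is true at z.
Satisfying worlds: {u, v, w, x, y, z, t, m, n, k}

10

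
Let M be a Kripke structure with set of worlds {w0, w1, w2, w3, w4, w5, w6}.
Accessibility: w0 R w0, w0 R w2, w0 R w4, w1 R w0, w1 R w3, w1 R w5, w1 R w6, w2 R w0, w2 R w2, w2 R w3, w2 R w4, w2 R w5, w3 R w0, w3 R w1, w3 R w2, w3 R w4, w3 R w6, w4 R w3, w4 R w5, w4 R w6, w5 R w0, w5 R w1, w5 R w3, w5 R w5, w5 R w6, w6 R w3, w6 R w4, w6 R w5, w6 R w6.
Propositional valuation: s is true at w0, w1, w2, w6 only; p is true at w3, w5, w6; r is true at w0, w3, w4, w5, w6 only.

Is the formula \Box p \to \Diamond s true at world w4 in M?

Yes

At w4: \Box p is true, \Diamond s is true, so \Box p \to \Diamond s is true.
  At w4: \Box p requires p at every successor {w3, w5, w6}.
    At w3: p is true.
    At w5: p is true.
    At w6: p is true.
  So \Box p is true at w4.
  At w4: \Diamond s requires s at some successor in {w3, w5, w6}.
    s holds at w6, so \Diamond s is true at w4.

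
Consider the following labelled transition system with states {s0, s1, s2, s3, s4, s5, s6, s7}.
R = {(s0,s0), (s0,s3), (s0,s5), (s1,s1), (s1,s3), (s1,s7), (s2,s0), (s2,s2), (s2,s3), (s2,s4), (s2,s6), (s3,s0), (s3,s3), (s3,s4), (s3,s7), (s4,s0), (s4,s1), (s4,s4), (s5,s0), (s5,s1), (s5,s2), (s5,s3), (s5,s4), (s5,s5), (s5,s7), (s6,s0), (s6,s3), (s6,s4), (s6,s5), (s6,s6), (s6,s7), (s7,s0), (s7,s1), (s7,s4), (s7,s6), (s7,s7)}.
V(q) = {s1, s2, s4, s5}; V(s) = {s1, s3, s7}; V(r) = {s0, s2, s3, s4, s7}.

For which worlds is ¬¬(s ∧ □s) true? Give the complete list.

Let φ = ¬¬(s ∧ □s). Evaluate φ at each world:
  s0 (successors {s0, s3, s5}): φ is false.
  s1 (successors {s1, s3, s7}): φ is true.
  s2 (successors {s0, s2, s3, s4, s6}): φ is false.
  s3 (successors {s0, s3, s4, s7}): φ is false.
  s4 (successors {s0, s1, s4}): φ is false.
  s5 (successors {s0, s1, s2, s3, s4, s5, s7}): φ is false.
  s6 (successors {s0, s3, s4, s5, s6, s7}): φ is false.
  s7 (successors {s0, s1, s4, s6, s7}): φ is false.
For instance, at s0:
  At s0: ¬(s ∧ □s) is true, so ¬¬(s ∧ □s) is false.
    At s0: s ∧ □s is false, so ¬(s ∧ □s) is true.
      At s0: s is false, □s is false, so s ∧ □s is false.
Satisfying worlds: {s1}

s1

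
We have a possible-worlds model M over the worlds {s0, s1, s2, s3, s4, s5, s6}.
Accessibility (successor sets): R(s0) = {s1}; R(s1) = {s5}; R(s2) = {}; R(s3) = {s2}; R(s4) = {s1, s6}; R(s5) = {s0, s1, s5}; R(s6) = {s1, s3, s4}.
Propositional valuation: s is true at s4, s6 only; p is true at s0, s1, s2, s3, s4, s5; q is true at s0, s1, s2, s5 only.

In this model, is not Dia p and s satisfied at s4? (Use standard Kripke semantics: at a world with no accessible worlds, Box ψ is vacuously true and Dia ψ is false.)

No

Recall that Dia ψ holds at a world iff ψ holds at some accessible world.
At s4: not Dia p is false, s is true, so not Dia p and s is false.
  At s4: Dia p is true, so not Dia p is false.
    At s4: Dia p requires p at some successor in {s1, s6}.
      p holds at s1, so Dia p is true at s4.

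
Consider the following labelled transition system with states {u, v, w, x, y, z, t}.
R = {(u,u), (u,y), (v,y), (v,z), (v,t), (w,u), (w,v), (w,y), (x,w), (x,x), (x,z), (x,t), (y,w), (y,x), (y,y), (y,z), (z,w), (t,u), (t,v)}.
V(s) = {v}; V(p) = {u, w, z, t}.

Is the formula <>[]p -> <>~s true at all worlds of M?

Let φ = <>[]p -> <>~s. Evaluate φ at each world:
  u (successors {u, y}): φ is true.
  v (successors {y, z, t}): φ is true.
  w (successors {u, v, y}): φ is true.
  x (successors {w, x, z, t}): φ is true.
  y (successors {w, x, y, z}): φ is true.
  z (successors {w}): φ is true.
  t (successors {u, v}): φ is true.
For instance, at x:
  At x: <>[]p is true, <>~s is true, so <>[]p -> <>~s is true.
    At x: <>[]p requires []p at some successor in {w, x, z, t}.
      []p holds at z, so <>[]p is true at x.
    At x: <>~s requires ~s at some successor in {w, x, z, t}.
      ~s holds at w, so <>~s is true at x.

Yes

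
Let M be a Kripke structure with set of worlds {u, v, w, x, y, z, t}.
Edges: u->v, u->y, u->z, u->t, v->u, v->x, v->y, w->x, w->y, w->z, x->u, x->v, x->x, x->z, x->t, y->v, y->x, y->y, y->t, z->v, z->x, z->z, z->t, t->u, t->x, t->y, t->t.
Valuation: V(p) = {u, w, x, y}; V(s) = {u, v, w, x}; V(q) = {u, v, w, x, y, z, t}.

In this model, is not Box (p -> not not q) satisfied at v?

Recall that Box ψ holds at a world iff ψ holds at every accessible world, and Dia ψ holds iff ψ holds at some accessible world.
At v: Box (p -> not not q) is true, so not Box (p -> not not q) is false.
  At v: Box (p -> not not q) requires p -> not not q at every successor {u, x, y}.
    At u: p -> not not q is true.
    At x: p -> not not q is true.
    At y: p -> not not q is true.
  So Box (p -> not not q) is true at v.

No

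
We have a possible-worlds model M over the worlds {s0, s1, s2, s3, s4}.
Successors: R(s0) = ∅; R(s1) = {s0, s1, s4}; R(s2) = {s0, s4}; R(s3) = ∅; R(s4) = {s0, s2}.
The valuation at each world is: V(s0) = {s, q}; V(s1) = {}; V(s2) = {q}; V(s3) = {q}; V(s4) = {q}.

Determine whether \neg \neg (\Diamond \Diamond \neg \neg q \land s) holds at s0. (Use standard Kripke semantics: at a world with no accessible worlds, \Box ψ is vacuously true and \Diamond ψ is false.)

No

At s0: \neg (\Diamond \Diamond \neg \neg q \land s) is true, so \neg \neg (\Diamond \Diamond \neg \neg q \land s) is false.
  At s0: \Diamond \Diamond \neg \neg q \land s is false, so \neg (\Diamond \Diamond \neg \neg q \land s) is true.
    At s0: \Diamond \Diamond \neg \neg q is false, s is true, so \Diamond \Diamond \neg \neg q \land s is false.
      At s0: no accessible worlds, so \Diamond \Diamond \neg \neg q is false.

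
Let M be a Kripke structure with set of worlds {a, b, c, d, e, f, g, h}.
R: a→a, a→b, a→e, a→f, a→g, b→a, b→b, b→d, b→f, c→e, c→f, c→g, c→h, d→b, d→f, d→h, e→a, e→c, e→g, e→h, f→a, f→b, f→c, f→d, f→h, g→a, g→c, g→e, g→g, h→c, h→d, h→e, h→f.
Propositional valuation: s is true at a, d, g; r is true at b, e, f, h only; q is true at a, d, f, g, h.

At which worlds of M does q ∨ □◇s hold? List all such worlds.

a, c, d, e, f, g, h

Let φ = q ∨ □◇s. Evaluate φ at each world:
  a (successors {a, b, e, f, g}): φ is true.
  b (successors {a, b, d, f}): φ is false.
  c (successors {e, f, g, h}): φ is true.
  d (successors {b, f, h}): φ is true.
  e (successors {a, c, g, h}): φ is true.
  f (successors {a, b, c, d, h}): φ is true.
  g (successors {a, c, e, g}): φ is true.
  h (successors {c, d, e, f}): φ is true.
For instance, at e:
  At e: q is false, □◇s is true, so q ∨ □◇s is true.
    At e: □◇s requires ◇s at every successor {a, c, g, h}.
      At a: ◇s is true.
      At c: ◇s is true.
      At g: ◇s is true.
      At h: ◇s is true.
    So □◇s is true at e.
Satisfying worlds: {a, c, d, e, f, g, h}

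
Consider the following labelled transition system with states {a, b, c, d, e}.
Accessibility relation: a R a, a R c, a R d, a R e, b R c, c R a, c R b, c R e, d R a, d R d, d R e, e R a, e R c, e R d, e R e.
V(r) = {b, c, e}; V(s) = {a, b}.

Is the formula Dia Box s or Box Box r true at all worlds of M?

Let φ = Dia Box s or Box Box r. Evaluate φ at each world:
  a (successors {a, c, d, e}): φ is false.
  b (successors {c}): φ is false.
  c (successors {a, b, e}): φ is false.
  d (successors {a, d, e}): φ is false.
  e (successors {a, c, d, e}): φ is false.
Detail at a (counterexample):
  At a: Dia Box s is false, Box Box r is false, so Dia Box s or Box Box r is false.
    At a: Dia Box s requires Box s at some successor in {a, c, d, e}.
      At a: Box s is false.
      At c: Box s is false.
      At d: Box s is false.
      At e: Box s is false.
    So Dia Box s is false at a.
    At a: Box Box r requires Box r at every successor {a, c, d, e}.
      Box r fails at a, so Box Box r is false at a.

No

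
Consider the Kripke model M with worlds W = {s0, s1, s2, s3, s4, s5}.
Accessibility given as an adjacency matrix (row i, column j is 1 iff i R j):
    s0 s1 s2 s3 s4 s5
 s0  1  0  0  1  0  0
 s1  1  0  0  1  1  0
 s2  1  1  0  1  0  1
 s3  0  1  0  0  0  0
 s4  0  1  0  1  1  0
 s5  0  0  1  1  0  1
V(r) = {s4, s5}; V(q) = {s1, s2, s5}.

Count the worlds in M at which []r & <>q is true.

0

Let φ = []r & <>q. Evaluate φ at each world:
  s0 (successors {s0, s3}): φ is false.
  s1 (successors {s0, s3, s4}): φ is false.
  s2 (successors {s0, s1, s3, s5}): φ is false.
  s3 (successors {s1}): φ is false.
  s4 (successors {s1, s3, s4}): φ is false.
  s5 (successors {s2, s3, s5}): φ is false.
For instance, at s2:
  At s2: []r is false, <>q is true, so []r & <>q is false.
    At s2: []r requires r at every successor {s0, s1, s3, s5}.
      r fails at s0, so []r is false at s2.
    At s2: <>q requires q at some successor in {s0, s1, s3, s5}.
      q holds at s1, so <>q is true at s2.
Satisfying worlds: none.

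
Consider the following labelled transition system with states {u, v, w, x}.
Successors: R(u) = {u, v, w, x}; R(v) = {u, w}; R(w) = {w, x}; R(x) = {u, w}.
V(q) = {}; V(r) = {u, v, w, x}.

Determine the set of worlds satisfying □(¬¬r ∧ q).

Let φ = □(¬¬r ∧ q). Evaluate φ at each world:
  u (successors {u, v, w, x}): φ is false.
  v (successors {u, w}): φ is false.
  w (successors {w, x}): φ is false.
  x (successors {u, w}): φ is false.
For instance, at u:
  At u: □(¬¬r ∧ q) requires ¬¬r ∧ q at every successor {u, v, w, x}.
    ¬¬r ∧ q fails at u, so □(¬¬r ∧ q) is false at u.
Satisfying worlds: none.

none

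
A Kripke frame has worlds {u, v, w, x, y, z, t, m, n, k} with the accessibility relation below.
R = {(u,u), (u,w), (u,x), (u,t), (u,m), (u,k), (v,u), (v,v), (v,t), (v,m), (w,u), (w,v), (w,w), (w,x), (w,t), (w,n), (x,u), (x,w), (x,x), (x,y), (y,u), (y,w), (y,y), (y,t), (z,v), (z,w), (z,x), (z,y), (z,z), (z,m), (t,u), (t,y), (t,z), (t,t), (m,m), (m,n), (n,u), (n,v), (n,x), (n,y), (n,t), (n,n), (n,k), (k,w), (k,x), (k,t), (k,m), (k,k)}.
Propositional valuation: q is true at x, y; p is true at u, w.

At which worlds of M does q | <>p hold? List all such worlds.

Recall that <>ψ holds at a world iff ψ holds at some accessible world.
Let φ = q | <>p. Evaluate φ at each world:
  u (successors {u, w, x, t, m, k}): φ is true.
  v (successors {u, v, t, m}): φ is true.
  w (successors {u, v, w, x, t, n}): φ is true.
  x (successors {u, w, x, y}): φ is true.
  y (successors {u, w, y, t}): φ is true.
  z (successors {v, w, x, y, z, m}): φ is true.
  t (successors {u, y, z, t}): φ is true.
  m (successors {m, n}): φ is false.
  n (successors {u, v, x, y, t, n, k}): φ is true.
  k (successors {w, x, t, m, k}): φ is true.
For instance, at w:
  At w: q is false, <>p is true, so q | <>p is true.
    At w: <>p requires p at some successor in {u, v, w, x, t, n}.
      p holds at u, so <>p is true at w.
Satisfying worlds: {u, v, w, x, y, z, t, n, k}

u, v, w, x, y, z, t, n, k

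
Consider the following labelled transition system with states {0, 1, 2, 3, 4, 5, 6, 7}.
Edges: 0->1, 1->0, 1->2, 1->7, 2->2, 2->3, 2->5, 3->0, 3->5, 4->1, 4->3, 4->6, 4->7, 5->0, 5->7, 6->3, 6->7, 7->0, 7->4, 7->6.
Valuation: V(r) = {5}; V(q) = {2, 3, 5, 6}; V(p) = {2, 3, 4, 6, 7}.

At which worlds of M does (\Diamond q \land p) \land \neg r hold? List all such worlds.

Let φ = (\Diamond q \land p) \land \neg r. Evaluate φ at each world:
  0 (successors {1}): φ is false.
  1 (successors {0, 2, 7}): φ is false.
  2 (successors {2, 3, 5}): φ is true.
  3 (successors {0, 5}): φ is true.
  4 (successors {1, 3, 6, 7}): φ is true.
  5 (successors {0, 7}): φ is false.
  6 (successors {3, 7}): φ is true.
  7 (successors {0, 4, 6}): φ is true.
For instance, at 5:
  At 5: \Diamond q \land p is false, \neg r is false, so (\Diamond q \land p) \land \neg r is false.
    At 5: \Diamond q is false, p is false, so \Diamond q \land p is false.
      At 5: \Diamond q requires q at some successor in {0, 7}.
        At 0: q is false.
        At 7: q is false.
      So \Diamond q is false at 5.
Satisfying worlds: {2, 3, 4, 6, 7}

2, 3, 4, 6, 7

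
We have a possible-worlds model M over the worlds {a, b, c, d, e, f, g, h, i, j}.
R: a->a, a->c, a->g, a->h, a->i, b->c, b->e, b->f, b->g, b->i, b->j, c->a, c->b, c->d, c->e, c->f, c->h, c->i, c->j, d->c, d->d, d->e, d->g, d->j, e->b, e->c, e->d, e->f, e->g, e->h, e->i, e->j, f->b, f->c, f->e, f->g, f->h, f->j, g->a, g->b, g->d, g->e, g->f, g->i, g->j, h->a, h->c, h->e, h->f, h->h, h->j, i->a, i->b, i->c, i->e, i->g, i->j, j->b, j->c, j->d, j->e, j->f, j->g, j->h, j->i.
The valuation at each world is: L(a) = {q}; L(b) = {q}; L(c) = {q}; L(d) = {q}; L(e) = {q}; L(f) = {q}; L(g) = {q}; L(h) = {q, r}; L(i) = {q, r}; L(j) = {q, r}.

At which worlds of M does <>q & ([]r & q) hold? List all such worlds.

none

Recall that []ψ holds at a world iff ψ holds at every accessible world, and <>ψ holds iff ψ holds at some accessible world.
Let φ = <>q & ([]r & q). Evaluate φ at each world:
  a (successors {a, c, g, h, i}): φ is false.
  b (successors {c, e, f, g, i, j}): φ is false.
  c (successors {a, b, d, e, f, h, i, j}): φ is false.
  d (successors {c, d, e, g, j}): φ is false.
  e (successors {b, c, d, f, g, h, i, j}): φ is false.
  f (successors {b, c, e, g, h, j}): φ is false.
  g (successors {a, b, d, e, f, i, j}): φ is false.
  h (successors {a, c, e, f, h, j}): φ is false.
  i (successors {a, b, c, e, g, j}): φ is false.
  j (successors {b, c, d, e, f, g, h, i}): φ is false.
For instance, at h:
  At h: <>q is true, []r & q is false, so <>q & ([]r & q) is false.
    At h: <>q requires q at some successor in {a, c, e, f, h, j}.
      q holds at a, so <>q is true at h.
    At h: []r is false, q is true, so []r & q is false.
      At h: []r requires r at every successor {a, c, e, f, h, j}.
        r fails at a, so []r is false at h.
Satisfying worlds: none.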